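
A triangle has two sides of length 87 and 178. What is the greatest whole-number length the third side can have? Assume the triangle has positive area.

The third side must be less than 87 + 178 = 265.
The largest integer below 265 is 264.

264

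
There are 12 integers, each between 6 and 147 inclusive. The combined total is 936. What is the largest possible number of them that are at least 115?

With k values at 115 or above and the rest at least 6, the sum is at least 72 + 109k.
Since the sum is 936, we need 109k ≤ 864, i.e. k ≤ 7.
k = 7 is achieved by 7 values at 115 and 5 at 6, total 835; add 101 to one value (staying below 115) to reach 936.

7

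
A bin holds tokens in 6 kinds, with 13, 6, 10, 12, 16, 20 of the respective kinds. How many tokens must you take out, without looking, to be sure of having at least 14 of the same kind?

In the worst case you take as many as possible of each kind without reaching 14: 13 + 6 + 10 + 12 + 13 + 13 = 67.
The next one must give 14 of some kind, so 67 + 1 = 68.

68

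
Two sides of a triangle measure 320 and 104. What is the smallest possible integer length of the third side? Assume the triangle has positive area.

The third side must exceed |320 − 104| = 216.
The smallest integer above 216 is 217.

217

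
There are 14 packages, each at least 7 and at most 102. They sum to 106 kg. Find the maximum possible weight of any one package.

Maximizing one value means minimizing the remaining 13.
The other 13 contribute at least 13 × 7 = 91, leaving at most 106 − 91 = 15.
Since 15 ≤ 102, this is achievable: one at 15 and 13 at 7.

15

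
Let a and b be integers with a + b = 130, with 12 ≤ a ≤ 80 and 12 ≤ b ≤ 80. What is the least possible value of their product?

For a fixed sum, ab is smallest when a and b are as far apart as possible.
The extreme feasible split is a = 50, b = 80, giving ab = 4000.

4000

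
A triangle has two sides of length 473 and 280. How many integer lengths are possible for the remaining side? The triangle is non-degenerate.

The triangle inequality gives |473 − 280| < c < 473 + 280, i.e. 193 < c < 753.
So c can be any integer from 194 to 752: 559 values.

559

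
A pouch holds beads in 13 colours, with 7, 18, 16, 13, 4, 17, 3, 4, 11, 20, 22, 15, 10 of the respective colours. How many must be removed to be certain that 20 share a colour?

In the worst case you take as many as possible of each colour without reaching 20: 7 + 18 + 16 + 13 + 4 + 17 + 3 + 4 + 11 + 19 + 19 + 15 + 10 = 156.
The next one must give 20 of some colour, so 156 + 1 = 157.

157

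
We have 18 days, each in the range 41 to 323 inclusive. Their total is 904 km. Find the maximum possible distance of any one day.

Maximizing one value means minimizing the remaining 17.
The other 17 contribute at least 17 × 41 = 697, leaving at most 904 − 697 = 207.
Since 207 ≤ 323, this is achievable: one at 207 and 17 at 41.

207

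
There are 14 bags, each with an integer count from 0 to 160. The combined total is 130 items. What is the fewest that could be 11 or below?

Let j be the number exceeding 11. Then the total is ≥ 12·j + 0·(14 − j) = 0 + 12j.
So 12j ≤ 130 and j ≤ 10; hence at least 14 − 10 = 4 are ≤ 11.
Exactly 4 works: 4 values at 0 and 10 at 12 total 120; raise one of the low values by 10 (still ≤ 11) to hit 130.

4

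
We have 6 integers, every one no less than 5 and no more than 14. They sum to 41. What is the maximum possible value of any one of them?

Maximizing one value means minimizing the remaining 5.
The other 5 contribute at least 5 × 5 = 25, leaving at most 41 − 25 = 16.
But each integer is capped at 14, so the maximum is 14.
Achievable: one at 14 and the other 5 totalling 27, which fits since 5 × 5 ≤ 27 ≤ 5 × 14.

14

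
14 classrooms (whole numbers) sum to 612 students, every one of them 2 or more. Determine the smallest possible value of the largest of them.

The 14 values sum to 612, so their maximum is at least ⌈612/14⌉ = 44.
Taking 4 copies of 43 and 10 copies of 44 gives exactly 612, so 44 is attained.

44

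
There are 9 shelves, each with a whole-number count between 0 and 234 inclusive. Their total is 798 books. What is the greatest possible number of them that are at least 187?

4

With k values at 187 or above and the rest at least 0, the sum is at least 0 + 187k.
Since the sum is 798, we need 187k ≤ 798, i.e. k ≤ 4.
k = 4 is achieved by 4 values at 187 and 5 at 0, total 748; add 50 to one value (staying below 187) to reach 798.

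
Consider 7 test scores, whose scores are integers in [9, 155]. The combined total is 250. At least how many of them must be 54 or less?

If only k of them are at most 54, the other 7 − k are at least 55, so the total is at least (7 − k)·55 + k·9.
This is ≤ 250, so (7 − k)·55 + 9k ≤ 250, which gives k ≥ 3.
Exactly 3 works: 3 values at 9 and 4 at 55 total 247; raise one of the low values by 3 (still ≤ 54) to hit 250.

3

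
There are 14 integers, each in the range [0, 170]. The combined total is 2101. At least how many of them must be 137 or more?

Suppose at most 14 − j of them reach 137; then j values are ≤ 136 and the rest ≤ 170.
The total is then ≤ 136·j + 170·(14 − j) = 2380 − 34j. For this to be ≥ 2101 we need j ≤ 8, so at least 14 − 8 = 6 must reach 137.
Exactly 6 works: 6 values at 170 and 8 at 136 total 2108; lower one of the high values by 7 (still ≥ 137) to hit 2101.

6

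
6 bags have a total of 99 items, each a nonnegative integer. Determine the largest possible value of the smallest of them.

16

If every one of the 6 were at least 17, the total would be at least 6 × 17 = 102 > 99.
Taking 3 copies of 16 and 3 copies of 17 gives exactly 99, so 16 is attained.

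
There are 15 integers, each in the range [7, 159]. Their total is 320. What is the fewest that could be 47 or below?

Each value above 47 is at least 48, contributing at least 48 − 7 = 41 above the floor 7.
The sum exceeds the floor total 105 by 215, so at most ⌊215/41⌋ = 5 exceed 47, and at least 10 are ≤ 47.
Exactly 10 works: 10 values at 7 and 5 at 48 total 310; raise one of the low values by 10 (still ≤ 47) to hit 320.

10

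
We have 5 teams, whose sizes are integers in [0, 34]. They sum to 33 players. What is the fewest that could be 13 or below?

3

Each value above 13 is at least 14, contributing at least 14 − 0 = 14 above the floor 0.
The sum exceeds the floor total 0 by 33, so at most ⌊33/14⌋ = 2 exceed 13, and at least 3 are ≤ 13.
Exactly 3 works: 3 values at 0 and 2 at 14 total 28; raise one of the low values by 5 (still ≤ 13) to hit 33.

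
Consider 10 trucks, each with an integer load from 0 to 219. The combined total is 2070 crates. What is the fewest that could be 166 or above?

Suppose at most 10 − j of them reach 166; then j values are ≤ 165 and the rest ≤ 219.
The total is then ≤ 165·j + 219·(10 − j) = 2190 − 54j. For this to be ≥ 2070 we need j ≤ 2, so at least 10 − 2 = 8 must reach 166.
Exactly 8 works: 8 values at 219 and 2 at 165 total 2082; lower one of the high values by 12 (still ≥ 166) to hit 2070.

8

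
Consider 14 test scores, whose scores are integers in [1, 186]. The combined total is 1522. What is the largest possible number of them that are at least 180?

8

With k values at 180 or above and the rest at least 1, the sum is at least 14 + 179k.
Since the sum is 1522, we need 179k ≤ 1508, i.e. k ≤ 8.
k = 8 is achieved by 8 values at 180 and 6 at 1, total 1446; add 76 to one value (staying below 180) to reach 1522.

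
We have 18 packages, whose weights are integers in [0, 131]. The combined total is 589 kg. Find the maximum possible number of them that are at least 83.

Suppose k of them are at least 83. Those contribute at least 83 each and the other 18 − k at least 0 each.
So the total is at least 83k + 0(18 − k) = 0 + 83k. This must be ≤ 589, giving k ≤ 7.
k = 7 is achieved by 7 values at 83 and 11 at 0, total 581; add 8 to one value (staying below 83) to reach 589.

7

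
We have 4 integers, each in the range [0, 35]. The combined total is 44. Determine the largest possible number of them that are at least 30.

With k values at 30 or above and the rest at least 0, the sum is at least 0 + 30k.
Since the sum is 44, we need 30k ≤ 44, i.e. k ≤ 1.
k = 1 is achieved by 1 value at 30 and 3 at 0, total 30; add 14 to one value (staying below 30) to reach 44.

1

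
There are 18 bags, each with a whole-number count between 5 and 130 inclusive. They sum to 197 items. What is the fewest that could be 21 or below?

If only k of them are at most 21, the other 18 − k are at least 22, so the total is at least (18 − k)·22 + k·5.
This is ≤ 197, so (18 − k)·22 + 5k ≤ 197, which gives k ≥ 12.
Exactly 12 works: 12 values at 5 and 6 at 22 total 192; raise one of the low values by 5 (still ≤ 21) to hit 197.

12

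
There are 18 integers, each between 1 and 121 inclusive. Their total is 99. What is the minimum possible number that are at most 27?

15

If only k of them are at most 27, the other 18 − k are at least 28, so the total is at least (18 − k)·28 + k·1.
This is ≤ 99, so (18 − k)·28 + 1k ≤ 99, which gives k ≥ 15.
Exactly 15 works: 15 values at 1 and 3 at 28 total 99.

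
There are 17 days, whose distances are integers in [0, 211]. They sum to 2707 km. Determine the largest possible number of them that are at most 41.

5

Each value at 41 or below falls at least 211 − 41 = 170 short of the ceiling 211.
The ceiling total is 17 × 211 = 3587, and we need 2707, so at most ⌊(3587 − 2707)/170⌋ = 5 can be that low.
k = 5 is achieved by 5 values at 41 and 12 at 211, total 2737; lower one of the 211's by 30 (still > 41) to reach 2707.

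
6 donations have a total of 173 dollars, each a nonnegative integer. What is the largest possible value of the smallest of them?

If every one of the 6 were at least 29, the total would be at least 6 × 29 = 174 > 173.
Equality holds with 1 value of 28 and 5 values of 29.

28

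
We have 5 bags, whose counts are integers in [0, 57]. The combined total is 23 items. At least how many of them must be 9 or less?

3

If only k of them are at most 9, the other 5 − k are at least 10, so the total is at least (5 − k)·10 + k·0.
This is ≤ 23, so (5 − k)·10 + 0k ≤ 23, which gives k ≥ 3.
Exactly 3 works: 3 values at 0 and 2 at 10 total 20; raise one of the low values by 3 (still ≤ 9) to hit 23.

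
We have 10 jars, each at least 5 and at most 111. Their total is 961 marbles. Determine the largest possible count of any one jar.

To make one jar as large as possible, make the other 9 as small as possible.
The other 9 contribute at least 9 × 5 = 45, leaving at most 961 − 45 = 916.
But each jar is capped at 111, so the maximum is 111.
Achievable: one at 111 and the other 9 totalling 850, which fits since 9 × 5 ≤ 850 ≤ 9 × 111.

111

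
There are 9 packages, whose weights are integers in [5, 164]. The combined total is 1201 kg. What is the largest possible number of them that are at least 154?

7

With k values at 154 or above and the rest at least 5, the sum is at least 45 + 149k.
Since the sum is 1201, we need 149k ≤ 1156, i.e. k ≤ 7.
k = 7 is achieved by 7 values at 154 and 2 at 5, total 1088; add 113 to one value (staying below 154) to reach 1201.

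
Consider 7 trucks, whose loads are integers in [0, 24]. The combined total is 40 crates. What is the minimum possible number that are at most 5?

1

Let j be the number exceeding 5. Then the total is ≥ 6·j + 0·(7 − j) = 0 + 6j.
So 6j ≤ 40 and j ≤ 6; hence at least 7 − 6 = 1 are ≤ 5.
Exactly 1 works: 1 value at 0 and 6 at 6 total 36; raise one of the low values by 4 (still ≤ 5) to hit 40.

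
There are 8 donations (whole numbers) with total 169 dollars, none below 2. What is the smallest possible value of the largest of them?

22

Some value must be at least ⌈169/8⌉ = 22, since 8 × 21 = 168 < 169.
Taking 7 copies of 21 and 1 copy of 22 gives exactly 169, so 22 is attained.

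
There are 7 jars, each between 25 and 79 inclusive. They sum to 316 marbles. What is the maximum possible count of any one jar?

79

Maximizing one value means minimizing the remaining 6.
The other 6 contribute at least 6 × 25 = 150, leaving at most 316 − 150 = 166.
But each jar is capped at 79, so the maximum is 79.
Achievable: one at 79 and the other 6 totalling 237, which fits since 6 × 25 ≤ 237 ≤ 6 × 79.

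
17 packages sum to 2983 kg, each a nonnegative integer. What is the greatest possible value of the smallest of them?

If every one of the 17 were at least 176, the total would be at least 17 × 176 = 2992 > 2983.
Achievable: 9 of them at 175 and 8 at 176 total 2983.

175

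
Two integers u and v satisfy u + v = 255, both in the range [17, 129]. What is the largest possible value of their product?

With u + v fixed, uv peaks when the two are closest together.
Taking u = 127 and v = 128 (both in [17, 129]) gives uv = 16256.

16256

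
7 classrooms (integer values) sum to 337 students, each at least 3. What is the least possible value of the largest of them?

49

The average is 337/7 > 48, so not all 7 can be 48 or less; the largest is ≥ 49.
Equality holds with 1 value of 49 and 6 values of 48.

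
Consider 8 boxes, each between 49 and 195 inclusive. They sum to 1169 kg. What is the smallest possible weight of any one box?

49

Minimizing one value means maximizing the remaining 7.
The other 7 can take up 7 × 195 = 1365 ≥ 1169 − 49, so one box can sit at its floor of 49.
Achievable: one at 49 and the other 7 totalling 1120, which fits since 7 × 49 ≤ 1120 ≤ 7 × 195.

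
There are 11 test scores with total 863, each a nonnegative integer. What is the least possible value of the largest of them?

79

If every one of the 11 were at most 78, the total would be at most 11 × 78 = 858 < 863.
Equality holds with 5 values of 79 and 6 values of 78.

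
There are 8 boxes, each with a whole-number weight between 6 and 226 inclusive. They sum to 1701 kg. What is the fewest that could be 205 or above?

4

If only k of them are at least 205, the other 8 − k are at most 204, so the total is at most k·226 + (8 − k)·204.
This must reach 1701, so k·226 + (8 − k)·204 ≥ 1701, giving k ≥ 4.
Exactly 4 works: 4 values at 226 and 4 at 204 total 1720; lower one of the high values by 19 (still ≥ 205) to hit 1701.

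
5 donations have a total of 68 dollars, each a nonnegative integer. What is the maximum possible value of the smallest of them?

The 5 values sum to 68, so their minimum is at most ⌊68/5⌋ = 13.
Taking 2 copies of 13 and 3 copies of 14 gives exactly 68, so 13 is attained.

13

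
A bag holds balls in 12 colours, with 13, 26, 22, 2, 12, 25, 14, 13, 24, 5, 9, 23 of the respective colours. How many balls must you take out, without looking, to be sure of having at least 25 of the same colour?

186

In the worst case you take as many as possible of each colour without reaching 25: 13 + 24 + 22 + 2 + 12 + 24 + 14 + 13 + 24 + 5 + 9 + 23 = 185.
The next one must give 25 of some colour, so 185 + 1 = 186.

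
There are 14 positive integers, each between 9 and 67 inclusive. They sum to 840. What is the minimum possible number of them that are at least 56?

6

If only k of them are at least 56, the other 14 − k are at most 55, so the total is at most k·67 + (14 − k)·55.
This must reach 840, so k·67 + (14 − k)·55 ≥ 840, giving k ≥ 6.
Exactly 6 works: 6 values at 67 and 8 at 55 total 842; lower one of the high values by 2 (still ≥ 56) to hit 840.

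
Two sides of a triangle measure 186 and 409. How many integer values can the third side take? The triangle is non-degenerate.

The triangle inequality gives |186 − 409| < c < 186 + 409, i.e. 223 < c < 595.
So c can be any integer from 224 to 594: 371 values.

371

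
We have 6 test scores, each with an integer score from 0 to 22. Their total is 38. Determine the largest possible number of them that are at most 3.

4

Suppose k of them are at most 3. Those contribute at most 3 each and the rest at most 22 each.
So the total is at most 3k + 22(6 − k) = 132 − 19k. This must still be ≥ 38, so k ≤ 4.
k = 4 is achieved by 4 values at 3 and 2 at 22, total 56; lower one of the 22's by 18 (still > 3) to reach 38.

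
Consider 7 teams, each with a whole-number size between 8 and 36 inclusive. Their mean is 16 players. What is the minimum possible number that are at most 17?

2

The total is 7 × 16 = 112.
If only k of them are at most 17, the other 7 − k are at least 18, so the total is at least (7 − k)·18 + k·8.
This is ≤ 112, so (7 − k)·18 + 8k ≤ 112, which gives k ≥ 2.
Exactly 2 works: 2 values at 8 and 5 at 18 total 106; raise one of the low values by 6 (still ≤ 17) to hit 112.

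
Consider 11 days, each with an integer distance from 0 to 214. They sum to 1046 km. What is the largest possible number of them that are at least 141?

7

Suppose k of them are at least 141. Those contribute at least 141 each and the other 11 − k at least 0 each.
So the total is at least 141k + 0(11 − k) = 0 + 141k. This must be ≤ 1046, giving k ≤ 7.
k = 7 is achieved by 7 values at 141 and 4 at 0, total 987; add 59 to one value (staying below 141) to reach 1046.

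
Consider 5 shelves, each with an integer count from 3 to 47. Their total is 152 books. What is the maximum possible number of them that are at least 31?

If k of the values are ≥ 31, the total is ≥ 31k + 3(5 − k).
Setting 31k + 3(5 − k) ≤ 152 gives 28k ≤ 137, so k ≤ 4.
k = 4 is achieved by 4 values at 31 and 1 at 3, total 127; add 25 to one value (staying below 31) to reach 152.

4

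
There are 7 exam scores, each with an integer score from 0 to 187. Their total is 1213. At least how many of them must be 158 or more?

Suppose at most 7 − j of them reach 158; then j values are ≤ 157 and the rest ≤ 187.
The total is then ≤ 157·j + 187·(7 − j) = 1309 − 30j. For this to be ≥ 1213 we need j ≤ 3, so at least 7 − 3 = 4 must reach 158.
Exactly 4 works: 4 values at 187 and 3 at 157 total 1219; lower one of the high values by 6 (still ≥ 158) to hit 1213.

4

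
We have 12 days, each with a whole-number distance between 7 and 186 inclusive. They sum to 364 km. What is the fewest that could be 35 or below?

Each value above 35 is at least 36, contributing at least 36 − 7 = 29 above the floor 7.
The sum exceeds the floor total 84 by 280, so at most ⌊280/29⌋ = 9 exceed 35, and at least 3 are ≤ 35.
Exactly 3 works: 3 values at 7 and 9 at 36 total 345; raise one of the low values by 19 (still ≤ 35) to hit 364.

3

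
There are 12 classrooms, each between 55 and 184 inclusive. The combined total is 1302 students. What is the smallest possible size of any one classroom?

55

Minimizing one value means maximizing the remaining 11.
The other 11 can take up 11 × 184 = 2024 ≥ 1302 − 55, so one classroom can sit at its floor of 55.
Achievable: one at 55 and the other 11 totalling 1247, which fits since 11 × 55 ≤ 1247 ≤ 11 × 184.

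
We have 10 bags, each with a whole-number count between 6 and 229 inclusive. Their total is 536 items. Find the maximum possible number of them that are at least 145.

3

Suppose k of them are at least 145. Those contribute at least 145 each and the other 10 − k at least 6 each.
So the total is at least 145k + 6(10 − k) = 60 + 139k. This must be ≤ 536, giving k ≤ 3.
k = 3 is achieved by 3 values at 145 and 7 at 6, total 477; add 59 to one value (staying below 145) to reach 536.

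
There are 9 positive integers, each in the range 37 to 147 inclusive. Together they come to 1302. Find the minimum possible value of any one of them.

126

Minimizing one value means maximizing the remaining 8.
The other 8 contribute at most 8 × 147 = 1176, leaving at least 1302 − 1176 = 126.
Since 126 ≥ 37, this is achievable: one at 126 and 8 at 147.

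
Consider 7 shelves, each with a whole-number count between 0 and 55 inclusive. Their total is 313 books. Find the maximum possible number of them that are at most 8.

1

Each value at 8 or below falls at least 55 − 8 = 47 short of the ceiling 55.
The ceiling total is 7 × 55 = 385, and we need 313, so at most ⌊(385 − 313)/47⌋ = 1 can be that low.
k = 1 is achieved by 1 value at 8 and 6 at 55, total 338; lower one of the 55's by 25 (still > 8) to reach 313.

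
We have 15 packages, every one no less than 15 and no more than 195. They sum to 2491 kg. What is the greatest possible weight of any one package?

195

Maximizing one value means minimizing the remaining 14.
The other 14 contribute at least 14 × 15 = 210, leaving at most 2491 − 210 = 2281.
But each package is capped at 195, so the maximum is 195.
Achievable: one at 195 and the other 14 totalling 2296, which fits since 14 × 15 ≤ 2296 ≤ 14 × 195.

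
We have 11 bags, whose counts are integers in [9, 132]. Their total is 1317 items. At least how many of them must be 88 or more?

8

Each value short of 88 is at most 87, costing at least 132 − 87 = 45 against the maximum total of 1452.
We can afford to lose at most 1452 − 1317 = 135, so at most ⌊135/45⌋ = 3 fall short, and at least 8 are ≥ 88.
Exactly 8 works: 8 values at 132 and 3 at 87 total 1317.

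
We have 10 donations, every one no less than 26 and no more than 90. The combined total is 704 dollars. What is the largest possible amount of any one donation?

Maximizing one value means minimizing the remaining 9.
The other 9 contribute at least 9 × 26 = 234, leaving at most 704 − 234 = 470.
But each donation is capped at 90, so the maximum is 90.
Achievable: one at 90 and the other 9 totalling 614, which fits since 9 × 26 ≤ 614 ≤ 9 × 90.

90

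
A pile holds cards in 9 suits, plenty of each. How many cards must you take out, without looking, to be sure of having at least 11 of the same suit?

91

You could draw 10 of every suit without reaching 11 of any — 90 in all.
One more forces 11 of some suit, so 90 + 1 = 91.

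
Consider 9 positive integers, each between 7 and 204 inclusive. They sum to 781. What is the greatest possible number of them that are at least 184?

If k of the values are ≥ 184, the total is ≥ 184k + 7(9 − k).
Setting 184k + 7(9 − k) ≤ 781 gives 177k ≤ 718, so k ≤ 4.
k = 4 is achieved by 4 values at 184 and 5 at 7, total 771; add 10 to one value (staying below 184) to reach 781.

4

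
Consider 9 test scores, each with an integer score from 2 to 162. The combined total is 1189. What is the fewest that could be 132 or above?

Suppose at most 9 − j of them reach 132; then j values are ≤ 131 and the rest ≤ 162.
The total is then ≤ 131·j + 162·(9 − j) = 1458 − 31j. For this to be ≥ 1189 we need j ≤ 8, so at least 9 − 8 = 1 must reach 132.
Exactly 1 works: 1 value at 162 and 8 at 131 total 1210; lower one of the high values by 21 (still ≥ 132) to hit 1189.

1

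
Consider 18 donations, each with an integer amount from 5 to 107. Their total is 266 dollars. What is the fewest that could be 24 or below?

10

If only k of them are at most 24, the other 18 − k are at least 25, so the total is at least (18 − k)·25 + k·5.
This is ≤ 266, so (18 − k)·25 + 5k ≤ 266, which gives k ≥ 10.
Exactly 10 works: 10 values at 5 and 8 at 25 total 250; raise one of the low values by 16 (still ≤ 24) to hit 266.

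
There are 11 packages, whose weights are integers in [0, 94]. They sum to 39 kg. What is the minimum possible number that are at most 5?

Each value above 5 is at least 6, contributing at least 6 − 0 = 6 above the floor 0.
The sum exceeds the floor total 0 by 39, so at most ⌊39/6⌋ = 6 exceed 5, and at least 5 are ≤ 5.
Exactly 5 works: 5 values at 0 and 6 at 6 total 36; raise one of the low values by 3 (still ≤ 5) to hit 39.

5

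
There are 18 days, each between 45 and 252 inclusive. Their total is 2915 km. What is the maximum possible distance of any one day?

252

To make one day as large as possible, make the other 17 as small as possible.
The other 17 contribute at least 17 × 45 = 765, leaving at most 2915 − 765 = 2150.
But each day is capped at 252, so the maximum is 252.
Achievable: one at 252 and the other 17 totalling 2663, which fits since 17 × 45 ≤ 2663 ≤ 17 × 252.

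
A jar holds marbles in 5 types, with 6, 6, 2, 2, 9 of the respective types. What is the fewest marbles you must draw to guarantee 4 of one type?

14

In the worst case you take as many as possible of each type without reaching 4: 3 + 3 + 2 + 2 + 3 = 13.
The next one must give 4 of some type, so 13 + 1 = 14.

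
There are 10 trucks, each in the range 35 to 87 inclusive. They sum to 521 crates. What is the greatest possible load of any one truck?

To make one truck as large as possible, make the other 9 as small as possible.
The other 9 contribute at least 9 × 35 = 315, leaving at most 521 − 315 = 206.
But each truck is capped at 87, so the maximum is 87.
Achievable: one at 87 and the other 9 totalling 434, which fits since 9 × 35 ≤ 434 ≤ 9 × 87.

87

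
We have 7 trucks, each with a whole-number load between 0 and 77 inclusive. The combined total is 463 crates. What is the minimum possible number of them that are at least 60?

Each value short of 60 is at most 59, costing at least 77 − 59 = 18 against the maximum total of 539.
We can afford to lose at most 539 − 463 = 76, so at most ⌊76/18⌋ = 4 fall short, and at least 3 are ≥ 60.
Exactly 3 works: 3 values at 77 and 4 at 59 total 467; lower one of the high values by 4 (still ≥ 60) to hit 463.

3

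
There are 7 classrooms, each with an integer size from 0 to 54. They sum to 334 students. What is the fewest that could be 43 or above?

4

Suppose at most 7 − j of them reach 43; then j values are ≤ 42 and the rest ≤ 54.
The total is then ≤ 42·j + 54·(7 − j) = 378 − 12j. For this to be ≥ 334 we need j ≤ 3, so at least 7 − 3 = 4 must reach 43.
Exactly 4 works: 4 values at 54 and 3 at 42 total 342; lower one of the high values by 8 (still ≥ 43) to hit 334.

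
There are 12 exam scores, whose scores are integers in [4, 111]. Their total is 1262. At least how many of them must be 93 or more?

9

Each value short of 93 is at most 92, costing at least 111 − 92 = 19 against the maximum total of 1332.
We can afford to lose at most 1332 − 1262 = 70, so at most ⌊70/19⌋ = 3 fall short, and at least 9 are ≥ 93.
Exactly 9 works: 9 values at 111 and 3 at 92 total 1275; lower one of the high values by 13 (still ≥ 93) to hit 1262.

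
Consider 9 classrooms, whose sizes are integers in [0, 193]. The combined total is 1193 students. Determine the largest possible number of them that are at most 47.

Suppose k of them are at most 47. Those contribute at most 47 each and the rest at most 193 each.
So the total is at most 47k + 193(9 − k) = 1737 − 146k. This must still be ≥ 1193, so k ≤ 3.
k = 3 is achieved by 3 values at 47 and 6 at 193, total 1299; lower one of the 193's by 106 (still > 47) to reach 1193.

3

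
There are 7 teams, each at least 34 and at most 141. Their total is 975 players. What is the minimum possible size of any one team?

Minimizing one value means maximizing the remaining 6.
The other 6 contribute at most 6 × 141 = 846, leaving at least 975 − 846 = 129.
Since 129 ≥ 34, this is achievable: one at 129 and 6 at 141.

129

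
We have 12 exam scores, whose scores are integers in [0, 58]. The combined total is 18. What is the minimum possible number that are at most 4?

9

If only k of them are at most 4, the other 12 − k are at least 5, so the total is at least (12 − k)·5 + k·0.
This is ≤ 18, so (12 − k)·5 + 0k ≤ 18, which gives k ≥ 9.
Exactly 9 works: 9 values at 0 and 3 at 5 total 15; raise one of the low values by 3 (still ≤ 4) to hit 18.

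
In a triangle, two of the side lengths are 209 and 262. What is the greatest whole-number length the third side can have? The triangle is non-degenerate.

The third side must be less than 209 + 262 = 471.
The largest integer below 471 is 470.

470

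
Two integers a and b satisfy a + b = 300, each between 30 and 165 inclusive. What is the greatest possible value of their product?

22500

For a fixed sum, the product ab is largest when a and b are as close as possible.
Taking a = 150 and b = 150 (both in [30, 165]) gives ab = 22500.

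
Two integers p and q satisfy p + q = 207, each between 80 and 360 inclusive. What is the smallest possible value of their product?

10160

pq = p(207 − p) is concave in p, so over [80, 127] it is minimized at an endpoint.
At the endpoint p = 80, q = 207 − 80 = 127, so pq = 80 × 127 = 10160.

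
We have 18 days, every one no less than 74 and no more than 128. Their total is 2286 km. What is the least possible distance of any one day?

Minimizing one value means maximizing the remaining 17.
The other 17 contribute at most 17 × 128 = 2176, leaving at least 2286 − 2176 = 110.
Since 110 ≥ 74, this is achievable: one at 110 and 17 at 128.

110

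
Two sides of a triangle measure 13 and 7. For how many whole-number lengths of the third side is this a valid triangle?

13

The triangle inequality gives |13 − 7| < c < 13 + 7, i.e. 6 < c < 20.
So c can be any integer from 7 to 19: 13 values.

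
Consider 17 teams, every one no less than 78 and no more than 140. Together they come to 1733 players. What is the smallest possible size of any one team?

Minimizing one value means maximizing the remaining 16.
The other 16 can take up 16 × 140 = 2240 ≥ 1733 − 78, so one team can sit at its floor of 78.
Achievable: one at 78 and the other 16 totalling 1655, which fits since 16 × 78 ≤ 1655 ≤ 16 × 140.

78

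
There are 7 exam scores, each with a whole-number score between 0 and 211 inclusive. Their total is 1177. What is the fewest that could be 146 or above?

Each value short of 146 is at most 145, costing at least 211 − 145 = 66 against the maximum total of 1477.
We can afford to lose at most 1477 − 1177 = 300, so at most ⌊300/66⌋ = 4 fall short, and at least 3 are ≥ 146.
Exactly 3 works: 3 values at 211 and 4 at 145 total 1213; lower one of the high values by 36 (still ≥ 146) to hit 1177.

3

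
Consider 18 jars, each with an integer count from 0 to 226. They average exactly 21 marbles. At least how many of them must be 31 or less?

The total is 18 × 21 = 378.
Each value above 31 is at least 32, contributing at least 32 − 0 = 32 above the floor 0.
The sum exceeds the floor total 0 by 378, so at most ⌊378/32⌋ = 11 exceed 31, and at least 7 are ≤ 31.
Exactly 7 works: 7 values at 0 and 11 at 32 total 352; raise one of the low values by 26 (still ≤ 31) to hit 378.

7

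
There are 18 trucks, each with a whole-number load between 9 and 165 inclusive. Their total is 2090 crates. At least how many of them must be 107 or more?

Suppose at most 18 − j of them reach 107; then j values are ≤ 106 and the rest ≤ 165.
The total is then ≤ 106·j + 165·(18 − j) = 2970 − 59j. For this to be ≥ 2090 we need j ≤ 14, so at least 18 − 14 = 4 must reach 107.
Exactly 4 works: 4 values at 165 and 14 at 106 total 2144; lower one of the high values by 54 (still ≥ 107) to hit 2090.

4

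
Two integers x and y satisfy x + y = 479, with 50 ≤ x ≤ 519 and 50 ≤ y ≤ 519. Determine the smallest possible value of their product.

21450

xy = x(479 − x) is concave in x, so over [50, 429] it is minimized at an endpoint.
The extreme feasible split is x = 50, y = 429, giving xy = 21450.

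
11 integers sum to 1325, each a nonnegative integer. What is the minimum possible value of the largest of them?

Some value must be at least ⌈1325/11⌉ = 121, since 11 × 120 = 1320 < 1325.
Taking 6 copies of 120 and 5 copies of 121 gives exactly 1325, so 121 is attained.

121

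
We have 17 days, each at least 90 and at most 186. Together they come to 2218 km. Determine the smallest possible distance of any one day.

90

Minimizing one value means maximizing the remaining 16.
The other 16 can take up 16 × 186 = 2976 ≥ 2218 − 90, so one day can sit at its floor of 90.
Achievable: one at 90 and the other 16 totalling 2128, which fits since 16 × 90 ≤ 2128 ≤ 16 × 186.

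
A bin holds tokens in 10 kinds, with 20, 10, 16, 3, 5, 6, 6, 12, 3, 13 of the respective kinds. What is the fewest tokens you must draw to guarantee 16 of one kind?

In the worst case you take as many as possible of each kind without reaching 16: 15 + 10 + 15 + 3 + 5 + 6 + 6 + 12 + 3 + 13 = 88.
The next one must give 16 of some kind, so 88 + 1 = 89.

89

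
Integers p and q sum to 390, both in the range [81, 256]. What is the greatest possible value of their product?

With p + q fixed, pq peaks when the two are closest together.
Taking p = 195 and q = 195 (both in [81, 256]) gives pq = 38025.

38025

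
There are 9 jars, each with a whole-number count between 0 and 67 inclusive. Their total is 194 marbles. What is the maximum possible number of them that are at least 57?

3

Suppose k of them are at least 57. Those contribute at least 57 each and the other 9 − k at least 0 each.
So the total is at least 57k + 0(9 − k) = 0 + 57k. This must be ≤ 194, giving k ≤ 3.
k = 3 is achieved by 3 values at 57 and 6 at 0, total 171; add 23 to one value (staying below 57) to reach 194.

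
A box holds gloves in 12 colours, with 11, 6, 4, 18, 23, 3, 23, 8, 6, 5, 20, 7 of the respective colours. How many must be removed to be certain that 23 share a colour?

133

In the worst case you take as many as possible of each colour without reaching 23: 11 + 6 + 4 + 18 + 22 + 3 + 22 + 8 + 6 + 5 + 20 + 7 = 132.
The next one must give 23 of some colour, so 132 + 1 = 133.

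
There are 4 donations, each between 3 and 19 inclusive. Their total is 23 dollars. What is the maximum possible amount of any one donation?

14

Maximizing one value means minimizing the remaining 3.
The other 3 contribute at least 3 × 3 = 9, leaving at most 23 − 9 = 14.
Since 14 ≤ 19, this is achievable: one at 14 and 3 at 3.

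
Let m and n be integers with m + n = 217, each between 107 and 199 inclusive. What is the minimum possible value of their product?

11770

mn = m(217 − m) is concave in m, so over [107, 110] it is minimized at an endpoint.
At the endpoint m = 107, n = 217 − 107 = 110, so mn = 107 × 110 = 11770.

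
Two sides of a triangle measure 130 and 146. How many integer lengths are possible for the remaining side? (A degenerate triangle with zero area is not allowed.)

259

The triangle inequality gives |130 − 146| < c < 130 + 146, i.e. 16 < c < 276.
So c can be any integer from 17 to 275: 259 values.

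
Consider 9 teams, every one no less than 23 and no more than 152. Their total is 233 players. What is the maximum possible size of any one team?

Maximizing one value means minimizing the remaining 8.
The other 8 contribute at least 8 × 23 = 184, leaving at most 233 − 184 = 49.
Since 49 ≤ 152, this is achievable: one at 49 and 8 at 23.

49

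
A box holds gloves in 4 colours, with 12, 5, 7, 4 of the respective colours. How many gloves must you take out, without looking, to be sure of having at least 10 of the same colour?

In the worst case you take as many as possible of each colour without reaching 10: 9 + 5 + 7 + 4 = 25.
The next one must give 10 of some colour, so 25 + 1 = 26.

26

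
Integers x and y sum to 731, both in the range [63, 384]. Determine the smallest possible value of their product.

133248

For a fixed sum, xy is smallest when x and y are as far apart as possible.
At the endpoint x = 347, y = 731 − 347 = 384, so xy = 347 × 384 = 133248.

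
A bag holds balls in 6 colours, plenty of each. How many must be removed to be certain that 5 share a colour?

In the worst case you draw 4 of each of the 6 colours: 6 × 4 = 24.
One more forces 5 of some colour, so 24 + 1 = 25.

25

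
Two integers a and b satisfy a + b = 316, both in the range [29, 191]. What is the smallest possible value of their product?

ab = a(316 − a) is concave in a, so over [125, 191] it is minimized at an endpoint.
At the endpoint a = 125, b = 316 − 125 = 191, so ab = 125 × 191 = 23875.

23875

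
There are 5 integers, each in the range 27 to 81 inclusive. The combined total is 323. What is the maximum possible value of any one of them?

81

Maximizing one value means minimizing the remaining 4.
The other 4 contribute at least 4 × 27 = 108, leaving at most 323 − 108 = 215.
But each integer is capped at 81, so the maximum is 81.
Achievable: one at 81 and the other 4 totalling 242, which fits since 4 × 27 ≤ 242 ≤ 4 × 81.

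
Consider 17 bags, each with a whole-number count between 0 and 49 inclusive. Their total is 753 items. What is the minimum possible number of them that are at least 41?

9

Suppose at most 17 − j of them reach 41; then j values are ≤ 40 and the rest ≤ 49.
The total is then ≤ 40·j + 49·(17 − j) = 833 − 9j. For this to be ≥ 753 we need j ≤ 8, so at least 17 − 8 = 9 must reach 41.
Exactly 9 works: 9 values at 49 and 8 at 40 total 761; lower one of the high values by 8 (still ≥ 41) to hit 753.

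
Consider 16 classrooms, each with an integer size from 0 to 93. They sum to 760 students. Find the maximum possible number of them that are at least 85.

With k values at 85 or above and the rest at least 0, the sum is at least 0 + 85k.
Since the sum is 760, we need 85k ≤ 760, i.e. k ≤ 8.
k = 8 is achieved by 8 values at 85 and 8 at 0, total 680; add 80 to one value (staying below 85) to reach 760.

8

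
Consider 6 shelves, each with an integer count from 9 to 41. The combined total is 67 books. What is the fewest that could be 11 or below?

2

Let j be the number exceeding 11. Then the total is ≥ 12·j + 9·(6 − j) = 54 + 3j.
So 3j ≤ 13 and j ≤ 4; hence at least 6 − 4 = 2 are ≤ 11.
Exactly 2 works: 2 values at 9 and 4 at 12 total 66; raise one of the low values by 1 (still ≤ 11) to hit 67.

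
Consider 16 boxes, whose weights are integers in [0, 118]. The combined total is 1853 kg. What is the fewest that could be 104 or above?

Suppose at most 16 − j of them reach 104; then j values are ≤ 103 and the rest ≤ 118.
The total is then ≤ 103·j + 118·(16 − j) = 1888 − 15j. For this to be ≥ 1853 we need j ≤ 2, so at least 16 − 2 = 14 must reach 104.
Exactly 14 works: 14 values at 118 and 2 at 103 total 1858; lower one of the high values by 5 (still ≥ 104) to hit 1853.

14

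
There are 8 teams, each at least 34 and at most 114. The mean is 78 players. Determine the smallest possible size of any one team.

34

To make one team as small as possible, make the other 7 as large as possible.
The total is 8 × 78 = 624.
The other 7 can take up 7 × 114 = 798 ≥ 624 − 34, so one team can sit at its floor of 34.
Achievable: one at 34 and the other 7 totalling 590, which fits since 7 × 34 ≤ 590 ≤ 7 × 114.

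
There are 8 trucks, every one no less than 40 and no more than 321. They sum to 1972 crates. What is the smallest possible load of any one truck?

To make one truck as small as possible, make the other 7 as large as possible.
The other 7 can take up 7 × 321 = 2247 ≥ 1972 − 40, so one truck can sit at its floor of 40.
Achievable: one at 40 and the other 7 totalling 1932, which fits since 7 × 40 ≤ 1932 ≤ 7 × 321.

40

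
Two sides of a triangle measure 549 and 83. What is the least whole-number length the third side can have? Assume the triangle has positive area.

The third side must exceed |549 − 83| = 466.
The smallest integer above 466 is 467.

467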